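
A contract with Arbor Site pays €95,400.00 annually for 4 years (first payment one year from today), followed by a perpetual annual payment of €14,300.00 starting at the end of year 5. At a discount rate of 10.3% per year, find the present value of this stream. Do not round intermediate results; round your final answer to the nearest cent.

PV of 4-year annuity: €95,400.00 × [1 − (1+0.103)^−4] / 0.103 = 300451.71676
Perpetuity value at year 4: €14,300.00 / 0.103 = 138834.95146
PV of perpetuity: 138834.95146 / (1+0.103)^4 = 93798.68783
Total PV = 300451.71676 + 93798.68783 = 394250.40459

€394250.40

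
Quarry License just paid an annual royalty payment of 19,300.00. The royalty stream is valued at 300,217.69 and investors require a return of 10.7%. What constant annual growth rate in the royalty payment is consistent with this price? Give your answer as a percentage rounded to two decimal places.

4.01%

P = D₀(1+g)/(r−g) ⇒ P(r−g) = D₀(1+g) ⇒ g(P+D₀) = P·r − D₀
g = (P·r − D₀)/(P + D₀) = (300,217.69×0.107 − 19,300.00) / (300,217.69 + 19,300.00) = 0.040133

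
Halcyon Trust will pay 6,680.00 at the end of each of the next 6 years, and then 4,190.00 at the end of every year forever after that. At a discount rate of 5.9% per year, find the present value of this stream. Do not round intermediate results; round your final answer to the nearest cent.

83299.65

PV of 6-year annuity: 6,680.00 × [1 − (1+0.059)^−6] / 0.059 = 32951.18416
Perpetuity value at year 6: 4,190.00 / 0.059 = 71016.94915
PV of perpetuity: 71016.94915 / (1+0.059)^6 = 50348.46687
Total PV = 32951.18416 + 50348.46687 = 83299.65103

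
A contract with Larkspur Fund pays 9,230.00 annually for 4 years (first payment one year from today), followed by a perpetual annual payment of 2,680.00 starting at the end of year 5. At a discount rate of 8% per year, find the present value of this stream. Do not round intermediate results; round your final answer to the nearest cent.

55194.43

PV of 4-year annuity: 9,230.00 × [1 − (1+0.08)^−4] / 0.08 = 30570.93073
Perpetuity value at year 4: 2,680.00 / 0.08 = 33500.00000
PV of perpetuity: 33500.00000 / (1+0.08)^4 = 24623.50007
Total PV = 30570.93073 + 24623.50007 = 55194.43080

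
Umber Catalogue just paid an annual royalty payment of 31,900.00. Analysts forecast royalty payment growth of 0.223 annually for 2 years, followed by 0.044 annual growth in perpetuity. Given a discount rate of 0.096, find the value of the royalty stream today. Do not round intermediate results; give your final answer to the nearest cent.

D_1 = 39013.70000
D_2 = 47713.75510
Terminal value at year 2: TV = D_2×(1+g_2)/(r−g_2) = 49813.16032/0.052 = 957945.39085
P_0 = D_1/(1+r)^1 + D_2/(1+r)^2 + TV/(1+r)^2
    = 35596.44161 + 39721.21176 + 797479.71294 = 872797.36630

872797.37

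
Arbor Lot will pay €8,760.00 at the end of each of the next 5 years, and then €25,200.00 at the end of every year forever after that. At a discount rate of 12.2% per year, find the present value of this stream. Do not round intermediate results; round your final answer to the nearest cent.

PV of 5-year annuity: €8,760.00 × [1 − (1+0.122)^−5] / 0.122 = 31422.00707
Perpetuity value at year 5: €25,200.00 / 0.122 = 206557.37705
PV of perpetuity: 206557.37705 / (1+0.122)^5 = 116165.30192
Total PV = 31422.00707 + 116165.30192 = 147587.30899

€147587.31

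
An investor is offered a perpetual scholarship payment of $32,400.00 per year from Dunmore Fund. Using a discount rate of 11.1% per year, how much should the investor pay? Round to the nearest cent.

$291891.89

Level perpetuity: PV = C / r = $32,400.00 / 0.111 = $291,891.89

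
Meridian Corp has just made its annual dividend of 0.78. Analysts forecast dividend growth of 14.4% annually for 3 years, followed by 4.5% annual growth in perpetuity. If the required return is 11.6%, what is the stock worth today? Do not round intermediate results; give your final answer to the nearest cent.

D_1 = 0.89232
D_2 = 1.02081
D_3 = 1.16781
Terminal value at year 3: TV = D_3×(1+g_2)/(r−g_2) = 1.22036/0.071 = 17.18821
P_0 = D_1/(1+r)^1 + D_2/(1+r)^2 + D_3/(1+r)^3 + TV/(1+r)^3
    = 0.79957 + 0.81963 + 0.84019 + 12.36625 = 14.82565

14.83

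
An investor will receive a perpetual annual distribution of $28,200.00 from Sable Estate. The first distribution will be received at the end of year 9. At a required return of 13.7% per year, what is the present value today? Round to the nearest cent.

Value at end of year 8: C / r = $28,200.00 / 0.137 = $205,839.4161
Discount to today: PV = $205,839.4161 / (1 + 0.137)^8 = $205,839.4161 / 2.793082 = $73,696.15

$73696.15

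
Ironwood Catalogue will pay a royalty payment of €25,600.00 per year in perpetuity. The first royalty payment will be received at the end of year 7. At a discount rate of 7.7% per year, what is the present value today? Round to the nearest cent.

Value at end of year 6: C / r = €25,600.00 / 0.077 = €332,467.5325
Discount to today: PV = €332,467.5325 / (1 + 0.077)^6 = €332,467.5325 / 1.560609 = €213,036.99

€213036.99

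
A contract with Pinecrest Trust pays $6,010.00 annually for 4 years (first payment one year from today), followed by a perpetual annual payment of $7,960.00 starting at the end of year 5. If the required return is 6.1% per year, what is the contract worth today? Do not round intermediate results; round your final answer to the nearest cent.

$123750.29

PV of 4-year annuity: $6,010.00 × [1 − (1+0.061)^−4] / 0.061 = 20777.68659
Perpetuity value at year 4: $7,960.00 / 0.061 = 130491.80328
PV of perpetuity: 130491.80328 / (1+0.061)^4 = 102972.60440
Total PV = 20777.68659 + 102972.60440 = 123750.29099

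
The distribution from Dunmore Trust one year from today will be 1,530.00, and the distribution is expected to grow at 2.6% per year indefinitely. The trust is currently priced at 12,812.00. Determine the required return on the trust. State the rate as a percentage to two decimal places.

14.54%

P = D₁/(r − g) ⇒ r = D₁/P + g = 1,530.0000/12,812.00 + 0.026 = 0.119419 + 0.026 = 0.145419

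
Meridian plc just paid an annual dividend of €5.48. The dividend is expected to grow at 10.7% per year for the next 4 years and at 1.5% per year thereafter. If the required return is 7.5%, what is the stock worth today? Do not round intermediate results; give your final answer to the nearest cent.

D_1 = 6.06636
D_2 = 6.71546
D_3 = 7.43401
D_4 = 8.22945
Terminal value at year 4: TV = D_4×(1+g_2)/(r−g_2) = 8.35290/0.06 = 139.21494
P_0 = D_1/(1+r)^1 + D_2/(1+r)^2 + D_3/(1+r)^3 + D_4/(1+r)^4 + TV/(1+r)^4
    = 5.64313 + 5.81111 + 5.98409 + 6.16222 + 104.24422 = 127.84476

€127.84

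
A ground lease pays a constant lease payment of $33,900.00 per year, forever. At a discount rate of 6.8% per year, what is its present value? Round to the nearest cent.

$498529.41

Level perpetuity: PV = C / r = $33,900.00 / 0.068 = $498,529.41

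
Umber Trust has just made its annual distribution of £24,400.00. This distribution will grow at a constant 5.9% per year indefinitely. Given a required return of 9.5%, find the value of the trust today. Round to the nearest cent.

D₁ = D₀ × (1 + g) = £24,400.00 × 1.059 = £25,839.6000
Growing perpetuity: P = D₁ / (r − g) = £25,839.6000 / (0.095 − 0.059) = £717,766.67

£717766.67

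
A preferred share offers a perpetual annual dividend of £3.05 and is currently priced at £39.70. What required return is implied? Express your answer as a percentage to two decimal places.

P = C/r ⇒ r = C/P = £3.05/£39.70 = 0.076826

7.68%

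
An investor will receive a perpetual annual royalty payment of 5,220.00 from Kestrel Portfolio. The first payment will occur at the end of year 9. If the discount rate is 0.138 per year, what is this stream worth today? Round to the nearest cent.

Value at end of year 8: C / r = 5,220.00 / 0.138 = 37,826.0870
Discount to today: PV = 37,826.0870 / (1 + 0.138)^8 = 37,826.0870 / 2.812795 = 13,447.86

13447.86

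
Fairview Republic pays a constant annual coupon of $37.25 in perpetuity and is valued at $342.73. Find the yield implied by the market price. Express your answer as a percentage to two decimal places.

10.87%

P = C/r ⇒ r = C/P = $37.25/$342.73 = 0.108686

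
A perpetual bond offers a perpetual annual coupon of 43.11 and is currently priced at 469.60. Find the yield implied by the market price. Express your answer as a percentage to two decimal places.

9.18%

P = C/r ⇒ r = C/P = 43.11/469.60 = 0.091802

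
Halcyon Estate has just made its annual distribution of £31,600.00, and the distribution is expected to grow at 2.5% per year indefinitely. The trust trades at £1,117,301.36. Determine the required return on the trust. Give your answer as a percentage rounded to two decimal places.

D₁ = £31,600.00 × 1.025 = £32,390.0000
P = D₁/(r − g) ⇒ r = D₁/P + g = £32,390.0000/£1,117,301.36 + 0.025 = 0.028989 + 0.025 = 0.053989

5.40%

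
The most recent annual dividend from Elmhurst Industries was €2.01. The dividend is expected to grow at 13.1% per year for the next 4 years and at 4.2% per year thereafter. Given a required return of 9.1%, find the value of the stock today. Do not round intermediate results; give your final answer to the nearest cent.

D_1 = 2.27331
D_2 = 2.57111
D_3 = 2.90793
D_4 = 3.28887
Terminal value at year 4: TV = D_4×(1+g_2)/(r−g_2) = 3.42700/0.049 = 69.93879
P_0 = D_1/(1+r)^1 + D_2/(1+r)^2 + D_3/(1+r)^3 + D_4/(1+r)^4 + TV/(1+r)^4
    = 2.08369 + 2.16009 + 2.23929 + 2.32139 + 49.36500 = 58.16945

€58.17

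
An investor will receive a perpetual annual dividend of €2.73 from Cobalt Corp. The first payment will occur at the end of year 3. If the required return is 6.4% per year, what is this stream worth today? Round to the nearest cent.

€37.68

Value at end of year 2: C / r = €2.73 / 0.064 = €42.6563
Discount to today: PV = €42.6563 / (1 + 0.064)^2 = €42.6563 / 1.132096 = €37.68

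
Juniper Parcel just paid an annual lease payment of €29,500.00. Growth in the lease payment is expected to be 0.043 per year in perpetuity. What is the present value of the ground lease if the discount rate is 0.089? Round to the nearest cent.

€668880.43

D₁ = D₀ × (1 + g) = €29,500.00 × 1.043 = €30,768.5000
Growing perpetuity: P = D₁ / (r − g) = €30,768.5000 / (0.089 − 0.043) = €668,880.43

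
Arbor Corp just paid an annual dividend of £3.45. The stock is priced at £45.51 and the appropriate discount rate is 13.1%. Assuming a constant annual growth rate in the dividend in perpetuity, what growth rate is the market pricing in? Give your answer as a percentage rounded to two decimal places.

5.13%

P = D₀(1+g)/(r−g) ⇒ P(r−g) = D₀(1+g) ⇒ g(P+D₀) = P·r − D₀
g = (P·r − D₀)/(P + D₀) = (£45.51×0.131 − £3.45) / (£45.51 + £3.45) = 0.051303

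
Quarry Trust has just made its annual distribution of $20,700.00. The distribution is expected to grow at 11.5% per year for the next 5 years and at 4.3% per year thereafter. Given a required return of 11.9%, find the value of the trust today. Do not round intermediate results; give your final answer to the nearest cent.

D_1 = 23080.50000
D_2 = 25734.75750
D_3 = 28694.25461
D_4 = 31994.09389
D_5 = 35673.41469
Terminal value at year 5: TV = D_5×(1+g_2)/(r−g_2) = 37207.37152/0.076 = 489570.67793
P_0 = D_1/(1+r)^1 + D_2/(1+r)^2 + D_3/(1+r)^3 + D_4/(1+r)^4 + D_5/(1+r)^5 + TV/(1+r)^5
    = 20626.00536 + 20552.27523 + 20478.80865 + 20405.60469 + 20332.66240 + 279039.03792 = 381434.39424

$381434.39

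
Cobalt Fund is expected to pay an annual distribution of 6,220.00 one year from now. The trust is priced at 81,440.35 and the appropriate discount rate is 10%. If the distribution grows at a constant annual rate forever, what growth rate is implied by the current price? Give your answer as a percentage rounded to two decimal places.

P = D₁/(r−g) ⇒ g = r − D₁/P = 0.1 − 6,220.00/81,440.35 = 0.023625

2.36%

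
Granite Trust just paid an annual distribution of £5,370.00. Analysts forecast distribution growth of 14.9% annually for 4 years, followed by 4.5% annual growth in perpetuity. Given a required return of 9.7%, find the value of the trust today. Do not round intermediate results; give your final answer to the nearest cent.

£154028.60

D_1 = 6170.13000
D_2 = 7089.47937
D_3 = 8145.81180
D_4 = 9359.53775
Terminal value at year 4: TV = D_4×(1+g_2)/(r−g_2) = 9780.71695/0.052 = 188090.71063
P_0 = D_1/(1+r)^1 + D_2/(1+r)^2 + D_3/(1+r)^3 + D_4/(1+r)^4 + TV/(1+r)^4
    = 5624.54877 + 5891.16366 + 6170.41663 + 6462.90676 + 129879.56846 = 154028.60428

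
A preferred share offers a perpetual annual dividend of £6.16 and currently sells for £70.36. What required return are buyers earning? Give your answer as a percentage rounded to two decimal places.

P = C/r ⇒ r = C/P = £6.16/£70.36 = 0.087550

8.75%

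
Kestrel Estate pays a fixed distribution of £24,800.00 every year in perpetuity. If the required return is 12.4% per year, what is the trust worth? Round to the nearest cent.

£200000.00

Level perpetuity: PV = C / r = £24,800.00 / 0.124 = £200,000.00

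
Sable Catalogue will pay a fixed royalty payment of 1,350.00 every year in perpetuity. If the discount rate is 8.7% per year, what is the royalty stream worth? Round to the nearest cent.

Level perpetuity: PV = C / r = 1,350.00 / 0.087 = 15,517.24

15517.24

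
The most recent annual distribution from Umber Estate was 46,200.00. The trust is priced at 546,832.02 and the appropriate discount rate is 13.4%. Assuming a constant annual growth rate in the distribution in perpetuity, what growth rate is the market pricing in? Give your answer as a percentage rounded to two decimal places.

4.57%

P = D₀(1+g)/(r−g) ⇒ P(r−g) = D₀(1+g) ⇒ g(P+D₀) = P·r − D₀
g = (P·r − D₀)/(P + D₀) = (546,832.02×0.134 − 46,200.00) / (546,832.02 + 46,200.00) = 0.045656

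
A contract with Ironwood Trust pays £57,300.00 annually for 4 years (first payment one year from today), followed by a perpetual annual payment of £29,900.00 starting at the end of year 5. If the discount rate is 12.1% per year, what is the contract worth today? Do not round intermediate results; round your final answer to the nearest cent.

£330155.84

PV of 4-year annuity: £57,300.00 × [1 − (1+0.121)^−4] / 0.121 = 173674.20298
Perpetuity value at year 4: £29,900.00 / 0.121 = 247107.43802
PV of perpetuity: 247107.43802 / (1+0.121)^4 = 156481.63227
Total PV = 173674.20298 + 156481.63227 = 330155.83525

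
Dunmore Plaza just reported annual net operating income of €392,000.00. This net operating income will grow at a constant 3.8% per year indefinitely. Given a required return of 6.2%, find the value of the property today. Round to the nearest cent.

€16954000.00

D₁ = D₀ × (1 + g) = €392,000.00 × 1.038 = €406,896.0000
Growing perpetuity: P = D₁ / (r − g) = €406,896.0000 / (0.062 − 0.038) = €16,954,000.00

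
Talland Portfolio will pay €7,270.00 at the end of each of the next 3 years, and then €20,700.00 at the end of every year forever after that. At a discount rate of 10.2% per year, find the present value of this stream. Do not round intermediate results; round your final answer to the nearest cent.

€169660.00

PV of 3-year annuity: €7,270.00 × [1 − (1+0.102)^−3] / 0.102 = 18015.94543
Perpetuity value at year 3: €20,700.00 / 0.102 = 202941.17647
PV of perpetuity: 202941.17647 / (1+0.102)^3 = 151644.05538
Total PV = 18015.94543 + 151644.05538 = 169660.00081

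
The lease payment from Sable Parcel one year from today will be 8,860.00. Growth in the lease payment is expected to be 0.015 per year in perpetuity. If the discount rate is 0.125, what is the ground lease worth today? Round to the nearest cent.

80545.45

Growing perpetuity: P = D₁ / (r − g) = 8,860.0000 / (0.125 − 0.015) = 80,545.45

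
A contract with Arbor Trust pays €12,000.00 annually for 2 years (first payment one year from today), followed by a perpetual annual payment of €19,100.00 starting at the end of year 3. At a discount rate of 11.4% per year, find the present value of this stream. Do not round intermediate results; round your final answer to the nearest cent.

PV of 2-year annuity: €12,000.00 × [1 − (1+0.114)^−2] / 0.114 = 20441.64526
Perpetuity value at year 2: €19,100.00 / 0.114 = 167543.85965
PV of perpetuity: 167543.85965 / (1+0.114)^2 = 135007.57428
Total PV = 20441.64526 + 135007.57428 = 155449.21954

€155449.22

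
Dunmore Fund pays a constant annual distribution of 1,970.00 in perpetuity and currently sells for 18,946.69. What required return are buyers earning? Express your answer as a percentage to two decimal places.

10.40%

P = C/r ⇒ r = C/P = 1,970.00/18,946.69 = 0.103976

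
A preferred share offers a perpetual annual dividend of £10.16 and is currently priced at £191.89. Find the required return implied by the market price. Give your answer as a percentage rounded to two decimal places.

P = C/r ⇒ r = C/P = £10.16/£191.89 = 0.052947

5.29%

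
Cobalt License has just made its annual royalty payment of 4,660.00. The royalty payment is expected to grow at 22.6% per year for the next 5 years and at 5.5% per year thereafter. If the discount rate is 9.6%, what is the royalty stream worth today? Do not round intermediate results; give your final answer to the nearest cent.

D_1 = 5713.16000
D_2 = 7004.33416
D_3 = 8587.31368
D_4 = 10528.04657
D_5 = 12907.38510
Terminal value at year 5: TV = D_5×(1+g_2)/(r−g_2) = 13617.29128/0.041 = 332129.05555
P_0 = D_1/(1+r)^1 + D_2/(1+r)^2 + D_3/(1+r)^3 + D_4/(1+r)^4 + D_5/(1+r)^5 + TV/(1+r)^5
    = 5212.73723 + 5831.03635 + 6522.67387 + 7296.34869 + 8161.79151 + 210016.83040 = 243041.41806

243041.42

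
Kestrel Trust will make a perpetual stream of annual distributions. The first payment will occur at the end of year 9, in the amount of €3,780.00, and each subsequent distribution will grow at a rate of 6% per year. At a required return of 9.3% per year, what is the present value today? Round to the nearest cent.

Value at end of year 8: C₁ / (r − g) = €3,780.00 / (0.093 − 0.06) = €114,545.4545
Discount to today: PV = €114,545.4545 / (1 + 0.093)^8 = €114,545.4545 / 2.036861 = €56,236.28

€56236.28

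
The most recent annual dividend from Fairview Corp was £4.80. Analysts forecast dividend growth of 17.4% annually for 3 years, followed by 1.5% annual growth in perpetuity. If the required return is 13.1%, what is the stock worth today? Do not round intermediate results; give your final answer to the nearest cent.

D_1 = 5.63520
D_2 = 6.61572
D_3 = 7.76686
Terminal value at year 3: TV = D_3×(1+g_2)/(r−g_2) = 7.88336/0.116 = 67.96003
P_0 = D_1/(1+r)^1 + D_2/(1+r)^2 + D_3/(1+r)^3 + TV/(1+r)^3
    = 4.98249 + 5.17193 + 5.36856 + 46.97489 = 62.49787

£62.50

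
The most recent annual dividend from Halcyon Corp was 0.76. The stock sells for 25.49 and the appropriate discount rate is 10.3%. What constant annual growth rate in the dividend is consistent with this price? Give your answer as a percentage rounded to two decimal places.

7.11%

P = D₀(1+g)/(r−g) ⇒ P(r−g) = D₀(1+g) ⇒ g(P+D₀) = P·r − D₀
g = (P·r − D₀)/(P + D₀) = (25.49×0.103 − 0.76) / (25.49 + 0.76) = 0.071066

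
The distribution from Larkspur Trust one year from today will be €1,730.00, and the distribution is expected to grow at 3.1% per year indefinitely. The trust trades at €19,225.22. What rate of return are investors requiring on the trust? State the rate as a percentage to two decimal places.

P = D₁/(r − g) ⇒ r = D₁/P + g = €1,730.0000/€19,225.22 + 0.031 = 0.089986 + 0.031 = 0.120986

12.10%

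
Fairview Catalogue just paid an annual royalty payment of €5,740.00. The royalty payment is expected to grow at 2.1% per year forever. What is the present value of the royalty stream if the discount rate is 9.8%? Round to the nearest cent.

D₁ = D₀ × (1 + g) = €5,740.00 × 1.021 = €5,860.5400
Growing perpetuity: P = D₁ / (r − g) = €5,860.5400 / (0.098 − 0.021) = €76,110.91

€76110.91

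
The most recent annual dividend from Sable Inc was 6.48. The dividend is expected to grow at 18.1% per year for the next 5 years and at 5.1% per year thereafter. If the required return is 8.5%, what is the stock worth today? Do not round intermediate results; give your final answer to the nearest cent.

D_1 = 7.65288
D_2 = 9.03805
D_3 = 10.67394
D_4 = 12.60592
D_5 = 14.88759
Terminal value at year 5: TV = D_5×(1+g_2)/(r−g_2) = 15.64686/0.034 = 460.20178
P_0 = D_1/(1+r)^1 + D_2/(1+r)^2 + D_3/(1+r)^3 + D_4/(1+r)^4 + D_5/(1+r)^5 + TV/(1+r)^5
    = 7.05335 + 7.67742 + 8.35671 + 9.09611 + 9.90093 + 306.05509 = 348.13960

348.14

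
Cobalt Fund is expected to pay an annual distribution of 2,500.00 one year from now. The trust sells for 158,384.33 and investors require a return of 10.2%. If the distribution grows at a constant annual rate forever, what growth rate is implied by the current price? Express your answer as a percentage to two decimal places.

8.62%

P = D₁/(r−g) ⇒ g = r − D₁/P = 0.102 − 2,500.00/158,384.33 = 0.086216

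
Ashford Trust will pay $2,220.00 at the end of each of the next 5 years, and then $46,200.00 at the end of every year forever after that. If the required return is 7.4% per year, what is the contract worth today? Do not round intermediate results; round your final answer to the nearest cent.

$445912.62

PV of 5-year annuity: $2,220.00 × [1 − (1+0.074)^−5] / 0.074 = 9005.77497
Perpetuity value at year 5: $46,200.00 / 0.074 = 624324.32432
PV of perpetuity: 624324.32432 / (1+0.074)^5 = 436906.84517
Total PV = 9005.77497 + 436906.84517 = 445912.62015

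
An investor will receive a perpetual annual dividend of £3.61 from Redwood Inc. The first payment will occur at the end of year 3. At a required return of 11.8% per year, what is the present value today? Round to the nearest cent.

£24.48

Value at end of year 2: C / r = £3.61 / 0.118 = £30.5932
Discount to today: PV = £30.5932 / (1 + 0.118)^2 = £30.5932 / 1.249924 = £24.48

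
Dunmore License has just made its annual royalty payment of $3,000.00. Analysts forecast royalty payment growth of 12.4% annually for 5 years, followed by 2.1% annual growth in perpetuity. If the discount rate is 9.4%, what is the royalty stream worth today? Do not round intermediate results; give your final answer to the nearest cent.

D_1 = 3372.00000
D_2 = 3790.12800
D_3 = 4260.10387
D_4 = 4788.35675
D_5 = 5382.11299
Terminal value at year 5: TV = D_5×(1+g_2)/(r−g_2) = 5495.13736/0.073 = 75275.85428
P_0 = D_1/(1+r)^1 + D_2/(1+r)^2 + D_3/(1+r)^3 + D_4/(1+r)^4 + D_5/(1+r)^5 + TV/(1+r)^5
    = 3082.26691 + 3166.78977 + 3253.63044 + 3342.85248 + 3434.52120 + 48036.24850 = 64316.30930

$64316.31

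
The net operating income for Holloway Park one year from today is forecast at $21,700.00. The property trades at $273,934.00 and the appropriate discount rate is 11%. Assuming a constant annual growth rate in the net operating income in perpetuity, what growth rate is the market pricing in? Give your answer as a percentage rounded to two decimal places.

3.08%

P = D₁/(r−g) ⇒ g = r − D₁/P = 0.11 − $21,700.00/$273,934.00 = 0.030784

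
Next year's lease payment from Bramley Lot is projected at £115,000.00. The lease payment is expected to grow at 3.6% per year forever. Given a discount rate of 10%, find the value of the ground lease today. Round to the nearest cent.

Growing perpetuity: P = D₁ / (r − g) = £115,000.0000 / (0.1 − 0.036) = £1,796,875.00

£1796875.00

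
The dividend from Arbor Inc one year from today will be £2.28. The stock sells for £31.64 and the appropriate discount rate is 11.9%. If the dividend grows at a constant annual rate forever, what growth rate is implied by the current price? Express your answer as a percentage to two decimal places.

P = D₁/(r−g) ⇒ g = r − D₁/P = 0.119 − £2.28/£31.64 = 0.046939

4.69%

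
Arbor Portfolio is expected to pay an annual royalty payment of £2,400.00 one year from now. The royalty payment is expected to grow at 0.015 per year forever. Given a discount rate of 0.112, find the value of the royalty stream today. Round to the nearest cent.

£24742.27

Growing perpetuity: P = D₁ / (r − g) = £2,400.0000 / (0.112 − 0.015) = £24,742.27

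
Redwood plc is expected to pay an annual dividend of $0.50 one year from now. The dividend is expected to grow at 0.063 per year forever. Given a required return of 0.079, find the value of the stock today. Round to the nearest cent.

$31.25

Growing perpetuity: P = D₁ / (r − g) = $0.5000 / (0.079 − 0.063) = $31.25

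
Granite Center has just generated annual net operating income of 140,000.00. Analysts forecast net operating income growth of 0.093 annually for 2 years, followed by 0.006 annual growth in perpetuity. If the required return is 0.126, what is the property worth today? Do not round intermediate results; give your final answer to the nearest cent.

D_1 = 153020.00000
D_2 = 167250.86000
Terminal value at year 2: TV = D_2×(1+g_2)/(r−g_2) = 168254.36516/0.12 = 1402119.70967
P_0 = D_1/(1+r)^1 + D_2/(1+r)^2 + TV/(1+r)^2
    = 135896.98046 + 131914.20928 + 1105880.78776 = 1373691.97750

1373691.98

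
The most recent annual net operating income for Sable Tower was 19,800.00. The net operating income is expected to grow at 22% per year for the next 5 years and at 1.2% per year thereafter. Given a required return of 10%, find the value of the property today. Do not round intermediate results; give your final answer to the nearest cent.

518634.56

D_1 = 24156.00000
D_2 = 29470.32000
D_3 = 35953.79040
D_4 = 43863.62429
D_5 = 53513.62163
Terminal value at year 5: TV = D_5×(1+g_2)/(r−g_2) = 54155.78509/0.088 = 615406.64876
P_0 = D_1/(1+r)^1 + D_2/(1+r)^2 + D_3/(1+r)^3 + D_4/(1+r)^4 + D_5/(1+r)^5 + TV/(1+r)^5
    = 21960.00000 + 24355.63636 + 27012.61488 + 29959.44559 + 33227.74875 + 382119.11057 = 518634.55614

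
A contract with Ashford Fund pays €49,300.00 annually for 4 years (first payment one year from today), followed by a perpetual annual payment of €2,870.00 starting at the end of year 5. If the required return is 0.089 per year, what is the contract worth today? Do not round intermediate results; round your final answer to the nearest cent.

PV of 4-year annuity: €49,300.00 × [1 − (1+0.089)^−4] / 0.089 = 160069.39466
Perpetuity value at year 4: €2,870.00 / 0.089 = 32247.19101
PV of perpetuity: 32247.19101 / (1+0.089)^4 = 22928.74958
Total PV = 160069.39466 + 22928.74958 = 182998.14424

€182998.14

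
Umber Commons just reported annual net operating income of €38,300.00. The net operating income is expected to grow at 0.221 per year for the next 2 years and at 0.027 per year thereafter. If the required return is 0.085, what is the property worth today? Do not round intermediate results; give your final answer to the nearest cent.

D_1 = 46764.30000
D_2 = 57099.21030
Terminal value at year 2: TV = D_2×(1+g_2)/(r−g_2) = 58640.88898/0.058 = 1011049.80997
P_0 = D_1/(1+r)^1 + D_2/(1+r)^2 + TV/(1+r)^2
    = 43100.73733 + 48503.22606 + 858841.60629 = 950445.56968

€950445.57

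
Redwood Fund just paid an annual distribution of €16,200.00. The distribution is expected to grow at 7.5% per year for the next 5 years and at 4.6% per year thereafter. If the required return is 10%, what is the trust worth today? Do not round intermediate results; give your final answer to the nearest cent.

D_1 = 17415.00000
D_2 = 18721.12500
D_3 = 20125.20937
D_4 = 21634.60008
D_5 = 23257.19508
Terminal value at year 5: TV = D_5×(1+g_2)/(r−g_2) = 24327.02606/0.054 = 450500.48255
P_0 = D_1/(1+r)^1 + D_2/(1+r)^2 + D_3/(1+r)^3 + D_4/(1+r)^4 + D_5/(1+r)^5 + TV/(1+r)^5
    = 15831.81818 + 15472.00413 + 15120.36767 + 14776.72295 + 14440.88834 + 279725.35567 = 355367.15695

€355367.16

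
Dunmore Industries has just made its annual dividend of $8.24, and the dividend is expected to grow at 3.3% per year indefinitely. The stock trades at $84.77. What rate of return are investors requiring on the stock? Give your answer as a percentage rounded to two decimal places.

D₁ = $8.24 × 1.033 = $8.5119
P = D₁/(r − g) ⇒ r = D₁/P + g = $8.5119/$84.77 + 0.033 = 0.100412 + 0.033 = 0.133412

13.34%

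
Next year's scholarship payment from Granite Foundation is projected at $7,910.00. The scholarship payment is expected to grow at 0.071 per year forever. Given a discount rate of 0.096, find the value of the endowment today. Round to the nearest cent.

$316400.00

Growing perpetuity: P = D₁ / (r − g) = $7,910.0000 / (0.096 − 0.071) = $316,400.00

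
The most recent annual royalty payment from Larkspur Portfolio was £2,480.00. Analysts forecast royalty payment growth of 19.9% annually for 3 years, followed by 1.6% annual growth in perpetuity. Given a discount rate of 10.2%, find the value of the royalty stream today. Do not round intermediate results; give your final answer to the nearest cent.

£46564.65

D_1 = 2973.52000
D_2 = 3565.25048
D_3 = 4274.73533
Terminal value at year 3: TV = D_3×(1+g_2)/(r−g_2) = 4343.13109/0.086 = 50501.52431
P_0 = D_1/(1+r)^1 + D_2/(1+r)^2 + D_3/(1+r)^3 + TV/(1+r)^3
    = 2698.29401 + 2935.80265 + 3194.21722 + 37736.33366 = 46564.64754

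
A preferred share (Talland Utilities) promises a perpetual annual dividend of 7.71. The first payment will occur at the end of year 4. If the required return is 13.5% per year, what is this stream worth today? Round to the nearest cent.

Value at end of year 3: C / r = 7.71 / 0.135 = 57.1111
Discount to today: PV = 57.1111 / (1 + 0.135)^3 = 57.1111 / 1.462135 = 39.06

39.06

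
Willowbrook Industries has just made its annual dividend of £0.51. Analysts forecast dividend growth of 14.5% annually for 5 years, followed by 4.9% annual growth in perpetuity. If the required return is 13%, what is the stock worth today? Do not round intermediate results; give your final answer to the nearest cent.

£9.71

D_1 = 0.58395
D_2 = 0.66862
D_3 = 0.76557
D_4 = 0.87658
D_5 = 1.00369
Terminal value at year 5: TV = D_5×(1+g_2)/(r−g_2) = 1.05287/0.081 = 12.99835
P_0 = D_1/(1+r)^1 + D_2/(1+r)^2 + D_3/(1+r)^3 + D_4/(1+r)^4 + D_5/(1+r)^5 + TV/(1+r)^5
    = 0.51677 + 0.52363 + 0.53058 + 0.53762 + 0.54476 + 7.05498 = 9.70835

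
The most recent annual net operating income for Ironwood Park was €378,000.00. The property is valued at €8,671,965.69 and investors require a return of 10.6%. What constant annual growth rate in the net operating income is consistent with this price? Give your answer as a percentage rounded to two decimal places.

5.98%

P = D₀(1+g)/(r−g) ⇒ P(r−g) = D₀(1+g) ⇒ g(P+D₀) = P·r − D₀
g = (P·r − D₀)/(P + D₀) = (€8,671,965.69×0.106 − €378,000.00) / (€8,671,965.69 + €378,000.00) = 0.059804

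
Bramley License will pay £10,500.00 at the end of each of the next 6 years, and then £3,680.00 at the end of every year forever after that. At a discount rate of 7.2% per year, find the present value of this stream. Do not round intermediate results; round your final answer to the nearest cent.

PV of 6-year annuity: £10,500.00 × [1 − (1+0.072)^−6] / 0.072 = 49741.14352
Perpetuity value at year 6: £3,680.00 / 0.072 = 51111.11111
PV of perpetuity: 51111.11111 / (1+0.072)^6 = 33678.02462
Total PV = 49741.14352 + 33678.02462 = 83419.16814

£83419.17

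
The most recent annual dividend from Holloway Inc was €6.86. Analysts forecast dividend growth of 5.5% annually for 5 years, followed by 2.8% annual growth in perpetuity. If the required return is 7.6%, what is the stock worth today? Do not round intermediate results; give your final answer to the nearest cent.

D_1 = 7.23730
D_2 = 7.63535
D_3 = 8.05530
D_4 = 8.49834
D_5 = 8.96575
Terminal value at year 5: TV = D_5×(1+g_2)/(r−g_2) = 9.21679/0.048 = 192.01639
P_0 = D_1/(1+r)^1 + D_2/(1+r)^2 + D_3/(1+r)^3 + D_4/(1+r)^4 + D_5/(1+r)^5 + TV/(1+r)^5
    = 6.72612 + 6.59484 + 6.46613 + 6.33994 + 6.21620 + 133.13031 = 165.47354

€165.47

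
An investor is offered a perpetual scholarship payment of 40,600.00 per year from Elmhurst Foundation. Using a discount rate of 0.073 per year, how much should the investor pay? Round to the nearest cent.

Level perpetuity: PV = C / r = 40,600.00 / 0.073 = 556,164.38

556164.38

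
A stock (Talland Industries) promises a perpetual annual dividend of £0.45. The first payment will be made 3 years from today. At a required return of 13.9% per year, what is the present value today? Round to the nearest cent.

Value at end of year 2: C / r = £0.45 / 0.139 = £3.2374
Discount to today: PV = £3.2374 / (1 + 0.139)^2 = £3.2374 / 1.297321 = £2.50

£2.50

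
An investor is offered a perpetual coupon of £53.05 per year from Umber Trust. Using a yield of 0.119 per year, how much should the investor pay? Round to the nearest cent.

Level perpetuity: PV = C / r = £53.05 / 0.119 = £445.80

£445.80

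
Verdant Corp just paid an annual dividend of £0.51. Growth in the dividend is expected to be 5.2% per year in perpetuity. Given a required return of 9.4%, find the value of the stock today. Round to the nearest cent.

D₁ = D₀ × (1 + g) = £0.51 × 1.052 = £0.5365
Growing perpetuity: P = D₁ / (r − g) = £0.5365 / (0.094 − 0.052) = £12.77

£12.77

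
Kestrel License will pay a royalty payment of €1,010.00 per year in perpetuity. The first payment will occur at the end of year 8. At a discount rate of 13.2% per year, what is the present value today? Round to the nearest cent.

€3212.35

Value at end of year 7: C / r = €1,010.00 / 0.132 = €7,651.5152
Discount to today: PV = €7,651.5152 / (1 + 0.132)^7 = €7,651.5152 / 2.381908 = €3,212.35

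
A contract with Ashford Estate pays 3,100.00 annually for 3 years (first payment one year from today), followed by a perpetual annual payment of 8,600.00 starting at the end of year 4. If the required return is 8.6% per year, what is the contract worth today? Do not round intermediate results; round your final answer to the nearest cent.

PV of 3-year annuity: 3,100.00 × [1 − (1+0.086)^−3] / 0.086 = 7903.29285
Perpetuity value at year 3: 8,600.00 / 0.086 = 100000.00000
PV of perpetuity: 100000.00000 / (1+0.086)^3 = 78074.73597
Total PV = 7903.29285 + 78074.73597 = 85978.02882

85978.03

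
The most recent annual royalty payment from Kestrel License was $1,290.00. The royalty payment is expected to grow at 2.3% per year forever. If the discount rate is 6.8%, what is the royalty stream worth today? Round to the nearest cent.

D₁ = D₀ × (1 + g) = $1,290.00 × 1.023 = $1,319.6700
Growing perpetuity: P = D₁ / (r − g) = $1,319.6700 / (0.068 − 0.023) = $29,326.00

$29326.00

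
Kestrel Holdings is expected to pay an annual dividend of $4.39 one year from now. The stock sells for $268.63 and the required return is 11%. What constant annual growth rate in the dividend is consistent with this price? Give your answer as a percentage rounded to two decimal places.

P = D₁/(r−g) ⇒ g = r − D₁/P = 0.11 − $4.39/$268.63 = 0.093658

9.37%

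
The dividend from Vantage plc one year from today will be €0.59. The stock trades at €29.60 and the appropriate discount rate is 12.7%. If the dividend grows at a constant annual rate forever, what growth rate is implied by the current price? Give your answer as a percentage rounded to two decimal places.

10.71%

P = D₁/(r−g) ⇒ g = r − D₁/P = 0.127 − €0.59/€29.60 = 0.107068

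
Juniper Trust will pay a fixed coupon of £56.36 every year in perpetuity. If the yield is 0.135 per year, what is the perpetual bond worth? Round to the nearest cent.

Level perpetuity: PV = C / r = £56.36 / 0.135 = £417.48

£417.48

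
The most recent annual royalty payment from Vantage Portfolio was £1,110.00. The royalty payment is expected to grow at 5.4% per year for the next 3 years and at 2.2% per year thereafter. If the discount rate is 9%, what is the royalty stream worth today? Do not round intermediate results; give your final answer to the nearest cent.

£18198.52

D_1 = 1169.94000
D_2 = 1233.11676
D_3 = 1299.70507
Terminal value at year 3: TV = D_3×(1+g_2)/(r−g_2) = 1328.29858/0.068 = 19533.80260
P_0 = D_1/(1+r)^1 + D_2/(1+r)^2 + D_3/(1+r)^3 + TV/(1+r)^3
    = 1073.33945 + 1037.88971 + 1003.61078 + 15083.67967 = 18198.51960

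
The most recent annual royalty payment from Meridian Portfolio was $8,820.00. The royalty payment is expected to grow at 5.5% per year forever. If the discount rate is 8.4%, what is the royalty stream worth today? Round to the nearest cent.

D₁ = D₀ × (1 + g) = $8,820.00 × 1.055 = $9,305.1000
Growing perpetuity: P = D₁ / (r − g) = $9,305.1000 / (0.084 − 0.055) = $320,865.52

$320865.52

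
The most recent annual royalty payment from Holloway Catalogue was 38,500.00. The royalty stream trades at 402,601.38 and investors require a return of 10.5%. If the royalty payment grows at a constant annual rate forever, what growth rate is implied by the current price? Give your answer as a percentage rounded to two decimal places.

0.86%

P = D₀(1+g)/(r−g) ⇒ P(r−g) = D₀(1+g) ⇒ g(P+D₀) = P·r − D₀
g = (P·r − D₀)/(P + D₀) = (402,601.38×0.105 − 38,500.00) / (402,601.38 + 38,500.00) = 0.008554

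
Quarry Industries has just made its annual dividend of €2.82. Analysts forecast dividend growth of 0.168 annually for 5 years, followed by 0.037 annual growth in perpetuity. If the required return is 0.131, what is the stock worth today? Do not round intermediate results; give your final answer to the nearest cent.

D_1 = 3.29376
D_2 = 3.84711
D_3 = 4.49343
D_4 = 5.24832
D_5 = 6.13004
Terminal value at year 5: TV = D_5×(1+g_2)/(r−g_2) = 6.35685/0.094 = 67.62608
P_0 = D_1/(1+r)^1 + D_2/(1+r)^2 + D_3/(1+r)^3 + D_4/(1+r)^4 + D_5/(1+r)^5 + TV/(1+r)^5
    = 2.91225 + 3.00753 + 3.10592 + 3.20753 + 3.31246 + 36.54275 = 52.08843

€52.09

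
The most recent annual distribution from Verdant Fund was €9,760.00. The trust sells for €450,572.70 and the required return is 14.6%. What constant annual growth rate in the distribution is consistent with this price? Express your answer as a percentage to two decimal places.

12.17%

P = D₀(1+g)/(r−g) ⇒ P(r−g) = D₀(1+g) ⇒ g(P+D₀) = P·r − D₀
g = (P·r − D₀)/(P + D₀) = (€450,572.70×0.146 − €9,760.00) / (€450,572.70 + €9,760.00) = 0.121702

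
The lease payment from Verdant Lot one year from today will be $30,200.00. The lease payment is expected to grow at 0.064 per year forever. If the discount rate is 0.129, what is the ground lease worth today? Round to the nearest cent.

$464615.38

Growing perpetuity: P = D₁ / (r − g) = $30,200.0000 / (0.129 − 0.064) = $464,615.38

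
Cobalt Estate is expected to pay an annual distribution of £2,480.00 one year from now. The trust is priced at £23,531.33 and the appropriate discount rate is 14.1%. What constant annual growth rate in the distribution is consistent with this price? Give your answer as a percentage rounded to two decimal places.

P = D₁/(r−g) ⇒ g = r − D₁/P = 0.141 − £2,480.00/£23,531.33 = 0.035609

3.56%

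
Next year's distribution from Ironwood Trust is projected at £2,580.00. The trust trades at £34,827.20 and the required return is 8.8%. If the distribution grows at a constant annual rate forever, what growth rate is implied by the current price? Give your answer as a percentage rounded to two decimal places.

P = D₁/(r−g) ⇒ g = r − D₁/P = 0.088 − £2,580.00/£34,827.20 = 0.013920

1.39%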